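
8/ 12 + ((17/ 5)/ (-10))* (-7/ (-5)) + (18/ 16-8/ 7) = 3629/ 21000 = 0.17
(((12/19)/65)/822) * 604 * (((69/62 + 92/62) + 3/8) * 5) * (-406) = -45182522/1049009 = -43.07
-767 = -767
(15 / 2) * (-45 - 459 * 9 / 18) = -8235 / 4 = -2058.75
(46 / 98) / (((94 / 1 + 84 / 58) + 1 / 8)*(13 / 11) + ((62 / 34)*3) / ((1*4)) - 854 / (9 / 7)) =-8980488 / 10520959001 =-0.00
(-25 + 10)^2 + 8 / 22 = 2479 / 11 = 225.36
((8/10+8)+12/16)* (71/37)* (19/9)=257659/6660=38.69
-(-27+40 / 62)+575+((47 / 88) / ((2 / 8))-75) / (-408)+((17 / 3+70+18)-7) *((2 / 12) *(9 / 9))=514198615 / 834768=615.98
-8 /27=-0.30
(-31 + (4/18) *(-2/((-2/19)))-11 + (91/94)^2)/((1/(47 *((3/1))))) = -2929711/564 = -5194.52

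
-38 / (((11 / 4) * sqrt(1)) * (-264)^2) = -19 / 95832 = -0.00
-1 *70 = -70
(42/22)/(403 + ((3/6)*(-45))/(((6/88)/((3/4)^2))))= 168/19129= 0.01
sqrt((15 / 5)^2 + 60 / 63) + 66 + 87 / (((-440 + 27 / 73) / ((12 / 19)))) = sqrt(4389) / 21 + 40168410 / 609767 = 69.03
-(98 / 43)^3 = -941192 / 79507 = -11.84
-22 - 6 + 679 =651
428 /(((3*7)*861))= 428 /18081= 0.02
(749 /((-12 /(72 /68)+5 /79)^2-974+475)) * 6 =-18030249 /1492435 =-12.08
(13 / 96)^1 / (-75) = -13 / 7200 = -0.00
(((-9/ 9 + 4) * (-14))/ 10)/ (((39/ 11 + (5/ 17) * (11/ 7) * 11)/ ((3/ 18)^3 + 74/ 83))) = -147221921/ 337524480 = -0.44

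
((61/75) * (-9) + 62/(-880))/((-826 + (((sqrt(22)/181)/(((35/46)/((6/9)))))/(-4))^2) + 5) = 234903544659/26095255902056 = 0.01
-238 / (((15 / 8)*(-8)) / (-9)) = -714 / 5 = -142.80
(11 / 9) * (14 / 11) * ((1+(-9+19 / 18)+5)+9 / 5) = -91 / 405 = -0.22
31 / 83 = 0.37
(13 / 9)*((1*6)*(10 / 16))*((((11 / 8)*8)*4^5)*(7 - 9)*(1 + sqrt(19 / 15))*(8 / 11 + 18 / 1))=-1371136*sqrt(285) / 9 - 6855680 / 3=-4857164.42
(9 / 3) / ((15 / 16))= 16 / 5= 3.20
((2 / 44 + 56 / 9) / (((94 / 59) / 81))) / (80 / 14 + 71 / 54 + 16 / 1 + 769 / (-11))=-124545519 / 18323138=-6.80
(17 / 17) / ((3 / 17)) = 17 / 3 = 5.67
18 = 18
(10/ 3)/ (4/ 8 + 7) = 4/ 9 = 0.44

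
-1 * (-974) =974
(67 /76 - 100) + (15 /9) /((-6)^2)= -50824 /513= -99.07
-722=-722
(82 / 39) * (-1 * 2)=-4.21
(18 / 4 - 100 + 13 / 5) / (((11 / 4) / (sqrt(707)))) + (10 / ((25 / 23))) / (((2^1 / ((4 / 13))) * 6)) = -898.00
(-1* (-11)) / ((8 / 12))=33 / 2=16.50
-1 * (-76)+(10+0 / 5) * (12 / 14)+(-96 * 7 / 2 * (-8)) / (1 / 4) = 75856 / 7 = 10836.57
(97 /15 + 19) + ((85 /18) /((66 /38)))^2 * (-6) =-5553161 /294030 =-18.89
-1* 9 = -9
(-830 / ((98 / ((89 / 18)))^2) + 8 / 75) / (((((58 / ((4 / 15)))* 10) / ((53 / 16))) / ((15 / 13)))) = -318128207 / 90239184000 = -0.00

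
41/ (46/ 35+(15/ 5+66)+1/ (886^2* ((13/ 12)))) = 3661025095/ 6278594362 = 0.58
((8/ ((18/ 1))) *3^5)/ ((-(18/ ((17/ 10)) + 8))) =-459/ 79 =-5.81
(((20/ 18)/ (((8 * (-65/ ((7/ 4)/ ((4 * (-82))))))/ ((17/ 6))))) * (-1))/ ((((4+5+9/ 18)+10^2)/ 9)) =-119/ 44823168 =-0.00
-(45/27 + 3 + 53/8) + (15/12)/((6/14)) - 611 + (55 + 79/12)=-13387/24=-557.79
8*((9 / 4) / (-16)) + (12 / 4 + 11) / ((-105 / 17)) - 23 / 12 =-637 / 120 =-5.31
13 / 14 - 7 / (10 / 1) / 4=211 / 280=0.75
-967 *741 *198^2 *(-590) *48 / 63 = 88394613690240 / 7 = 12627801955748.57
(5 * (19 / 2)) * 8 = 380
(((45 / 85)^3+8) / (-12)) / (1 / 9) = -120099 / 19652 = -6.11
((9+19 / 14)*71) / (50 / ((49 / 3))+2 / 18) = 648585 / 2798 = 231.80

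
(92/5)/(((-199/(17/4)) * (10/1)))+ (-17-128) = -1443141/9950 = -145.04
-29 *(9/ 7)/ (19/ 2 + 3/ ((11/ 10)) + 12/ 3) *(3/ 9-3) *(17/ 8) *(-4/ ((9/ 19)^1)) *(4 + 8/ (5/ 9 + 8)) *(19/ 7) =-31825760/ 21609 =-1472.80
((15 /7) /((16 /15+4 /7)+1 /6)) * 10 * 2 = 9000 /379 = 23.75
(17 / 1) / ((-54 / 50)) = -425 / 27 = -15.74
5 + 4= 9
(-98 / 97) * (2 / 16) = -49 / 388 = -0.13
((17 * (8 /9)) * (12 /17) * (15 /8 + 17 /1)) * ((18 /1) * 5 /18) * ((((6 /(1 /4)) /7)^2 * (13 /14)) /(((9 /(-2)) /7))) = -2512640 /147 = -17092.79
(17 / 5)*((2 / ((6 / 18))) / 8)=51 / 20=2.55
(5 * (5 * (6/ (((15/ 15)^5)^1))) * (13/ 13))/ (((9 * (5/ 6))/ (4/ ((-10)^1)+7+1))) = 152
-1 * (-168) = 168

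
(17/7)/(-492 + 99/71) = -71/14343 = -0.00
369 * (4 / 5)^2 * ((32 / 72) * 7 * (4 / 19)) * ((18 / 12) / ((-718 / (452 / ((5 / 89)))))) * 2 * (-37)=164037554688 / 852625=192391.21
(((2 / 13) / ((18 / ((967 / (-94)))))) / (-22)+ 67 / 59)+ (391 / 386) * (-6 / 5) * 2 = -17791376459 / 13775764860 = -1.29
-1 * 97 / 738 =-97 / 738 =-0.13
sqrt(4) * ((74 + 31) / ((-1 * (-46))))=105 / 23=4.57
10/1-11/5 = 39/5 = 7.80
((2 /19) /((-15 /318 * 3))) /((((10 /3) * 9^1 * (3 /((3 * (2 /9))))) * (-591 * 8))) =53 /45477450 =0.00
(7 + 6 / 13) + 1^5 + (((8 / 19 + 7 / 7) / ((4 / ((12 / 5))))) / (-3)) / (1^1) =10099 / 1235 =8.18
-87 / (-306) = 29 / 102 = 0.28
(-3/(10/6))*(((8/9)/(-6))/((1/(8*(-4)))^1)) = -128/15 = -8.53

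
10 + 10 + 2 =22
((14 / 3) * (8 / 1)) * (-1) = -112 / 3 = -37.33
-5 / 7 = -0.71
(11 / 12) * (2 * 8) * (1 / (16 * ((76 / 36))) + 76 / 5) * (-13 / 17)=-3310307 / 19380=-170.81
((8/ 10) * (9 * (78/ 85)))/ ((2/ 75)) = 4212/ 17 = 247.76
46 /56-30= -817 /28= -29.18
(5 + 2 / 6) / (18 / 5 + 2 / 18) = 240 / 167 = 1.44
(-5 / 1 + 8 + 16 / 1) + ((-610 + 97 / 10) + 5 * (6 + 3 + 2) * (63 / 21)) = -4163 / 10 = -416.30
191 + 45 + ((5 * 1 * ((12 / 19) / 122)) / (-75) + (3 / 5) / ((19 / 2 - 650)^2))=12263430682 / 51963765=236.00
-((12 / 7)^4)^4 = -5563.28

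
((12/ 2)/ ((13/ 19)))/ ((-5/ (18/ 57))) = -36/ 65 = -0.55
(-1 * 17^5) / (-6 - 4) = 1419857 / 10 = 141985.70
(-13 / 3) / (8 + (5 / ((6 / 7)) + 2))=-26 / 95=-0.27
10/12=5/6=0.83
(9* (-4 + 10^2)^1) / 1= 864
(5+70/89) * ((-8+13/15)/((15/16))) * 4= -705344/4005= -176.12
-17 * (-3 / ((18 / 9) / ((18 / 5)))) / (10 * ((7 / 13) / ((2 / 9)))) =663 / 175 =3.79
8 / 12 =2 / 3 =0.67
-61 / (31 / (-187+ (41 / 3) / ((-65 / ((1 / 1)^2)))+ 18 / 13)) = 365.66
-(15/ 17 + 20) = -355/ 17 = -20.88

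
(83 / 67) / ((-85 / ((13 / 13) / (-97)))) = 0.00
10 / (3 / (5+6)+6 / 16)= 880 / 57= 15.44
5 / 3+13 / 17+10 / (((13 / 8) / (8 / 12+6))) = 9604 / 221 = 43.46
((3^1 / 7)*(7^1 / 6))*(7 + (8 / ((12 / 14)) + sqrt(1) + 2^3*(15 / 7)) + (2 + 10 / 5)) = 404 / 21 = 19.24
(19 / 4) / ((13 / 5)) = 95 / 52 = 1.83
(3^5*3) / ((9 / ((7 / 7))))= 81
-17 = -17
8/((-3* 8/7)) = -7/3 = -2.33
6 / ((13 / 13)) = 6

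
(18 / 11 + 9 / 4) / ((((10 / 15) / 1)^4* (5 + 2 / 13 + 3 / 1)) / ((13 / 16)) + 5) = 2340819 / 4205564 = 0.56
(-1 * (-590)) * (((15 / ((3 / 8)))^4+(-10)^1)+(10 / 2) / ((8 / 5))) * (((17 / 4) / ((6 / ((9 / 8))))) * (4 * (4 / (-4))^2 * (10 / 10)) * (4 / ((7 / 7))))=308120772525 / 16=19257548282.81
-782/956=-391/478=-0.82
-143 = -143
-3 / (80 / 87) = -261 / 80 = -3.26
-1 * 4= -4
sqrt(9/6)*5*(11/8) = 55*sqrt(6)/16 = 8.42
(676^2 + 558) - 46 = 457488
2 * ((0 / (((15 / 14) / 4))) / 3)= 0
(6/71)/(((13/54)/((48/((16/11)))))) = 10692/923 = 11.58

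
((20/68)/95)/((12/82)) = 41/1938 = 0.02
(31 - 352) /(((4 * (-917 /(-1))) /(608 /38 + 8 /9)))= -4066 /2751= -1.48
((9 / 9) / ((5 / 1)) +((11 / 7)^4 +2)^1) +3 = 135631 / 12005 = 11.30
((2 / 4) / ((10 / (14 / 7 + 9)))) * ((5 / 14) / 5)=11 / 280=0.04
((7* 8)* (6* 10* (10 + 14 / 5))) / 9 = 14336 / 3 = 4778.67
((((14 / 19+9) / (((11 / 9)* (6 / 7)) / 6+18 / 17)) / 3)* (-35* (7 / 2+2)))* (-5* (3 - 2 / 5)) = 6585.03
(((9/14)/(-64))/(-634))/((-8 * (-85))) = 9/386283520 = 0.00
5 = 5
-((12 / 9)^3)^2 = -4096 / 729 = -5.62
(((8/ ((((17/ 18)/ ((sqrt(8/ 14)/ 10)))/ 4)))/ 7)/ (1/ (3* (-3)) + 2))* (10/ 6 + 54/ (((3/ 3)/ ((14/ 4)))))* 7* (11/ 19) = 10872576* sqrt(7)/ 192185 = 149.68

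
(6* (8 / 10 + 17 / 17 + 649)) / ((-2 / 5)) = -9762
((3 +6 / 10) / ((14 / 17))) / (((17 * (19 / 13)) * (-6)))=-39 / 1330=-0.03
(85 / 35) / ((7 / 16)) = 272 / 49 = 5.55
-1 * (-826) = 826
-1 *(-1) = 1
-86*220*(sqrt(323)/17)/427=-18920*sqrt(323)/7259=-46.84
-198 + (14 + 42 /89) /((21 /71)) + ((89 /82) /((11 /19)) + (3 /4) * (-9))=-153.95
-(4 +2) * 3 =-18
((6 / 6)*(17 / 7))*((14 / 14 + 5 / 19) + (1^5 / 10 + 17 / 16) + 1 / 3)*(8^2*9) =2566524 / 665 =3859.43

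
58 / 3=19.33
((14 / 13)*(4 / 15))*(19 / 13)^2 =20216 / 32955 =0.61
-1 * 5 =-5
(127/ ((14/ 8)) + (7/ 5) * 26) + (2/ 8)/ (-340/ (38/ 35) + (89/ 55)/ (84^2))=8806744896226/ 80817600815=108.97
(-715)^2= 511225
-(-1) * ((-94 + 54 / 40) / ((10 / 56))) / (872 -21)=-12971 / 21275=-0.61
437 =437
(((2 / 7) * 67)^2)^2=322417936 / 2401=134284.85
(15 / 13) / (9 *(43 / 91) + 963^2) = 35 / 28130322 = 0.00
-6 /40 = -3 /20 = -0.15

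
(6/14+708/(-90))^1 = -781/105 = -7.44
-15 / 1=-15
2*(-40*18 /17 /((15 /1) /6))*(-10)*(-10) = -57600 /17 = -3388.24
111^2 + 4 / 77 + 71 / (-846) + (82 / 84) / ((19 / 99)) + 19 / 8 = 61035490091 / 4950792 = 12328.43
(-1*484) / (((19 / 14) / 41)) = -277816 / 19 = -14621.89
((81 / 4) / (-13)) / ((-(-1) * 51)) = -27 / 884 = -0.03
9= 9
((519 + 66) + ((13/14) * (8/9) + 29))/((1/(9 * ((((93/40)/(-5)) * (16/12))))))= -600377/175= -3430.73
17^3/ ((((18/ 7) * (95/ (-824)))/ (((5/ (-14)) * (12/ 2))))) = 2024156/ 57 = 35511.51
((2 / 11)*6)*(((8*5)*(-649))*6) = -169920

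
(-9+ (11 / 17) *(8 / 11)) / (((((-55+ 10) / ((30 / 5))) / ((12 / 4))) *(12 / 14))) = 203 / 51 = 3.98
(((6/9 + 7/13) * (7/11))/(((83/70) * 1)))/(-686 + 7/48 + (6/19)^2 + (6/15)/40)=-3325532000/3525858467417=-0.00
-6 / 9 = -0.67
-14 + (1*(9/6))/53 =-1481/106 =-13.97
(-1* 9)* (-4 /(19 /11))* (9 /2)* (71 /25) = 126522 /475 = 266.36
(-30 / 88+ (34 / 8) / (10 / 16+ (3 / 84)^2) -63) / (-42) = 1221809 / 907368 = 1.35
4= 4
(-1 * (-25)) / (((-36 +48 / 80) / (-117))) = 4875 / 59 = 82.63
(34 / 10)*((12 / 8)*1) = 51 / 10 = 5.10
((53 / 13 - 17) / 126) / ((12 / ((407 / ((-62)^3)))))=407 / 27884376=0.00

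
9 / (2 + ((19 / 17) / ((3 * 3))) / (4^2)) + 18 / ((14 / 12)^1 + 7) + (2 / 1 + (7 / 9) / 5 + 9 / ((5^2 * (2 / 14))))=123139144 / 10837575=11.36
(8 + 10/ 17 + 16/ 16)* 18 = 2934/ 17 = 172.59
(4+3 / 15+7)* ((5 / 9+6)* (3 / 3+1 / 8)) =413 / 5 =82.60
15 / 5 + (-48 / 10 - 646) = -3239 / 5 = -647.80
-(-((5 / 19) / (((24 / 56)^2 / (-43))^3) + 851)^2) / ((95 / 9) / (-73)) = -159599360550008031566308 / 2025085455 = -78811173205531.73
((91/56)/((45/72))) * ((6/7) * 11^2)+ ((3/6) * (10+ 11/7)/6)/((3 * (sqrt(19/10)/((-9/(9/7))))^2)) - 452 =-231491/1330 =-174.05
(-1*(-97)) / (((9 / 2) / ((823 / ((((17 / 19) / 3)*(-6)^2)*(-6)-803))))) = -20.45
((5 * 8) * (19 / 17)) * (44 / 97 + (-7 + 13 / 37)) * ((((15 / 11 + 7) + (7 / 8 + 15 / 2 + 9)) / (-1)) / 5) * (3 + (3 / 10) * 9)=5453989083 / 671143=8126.42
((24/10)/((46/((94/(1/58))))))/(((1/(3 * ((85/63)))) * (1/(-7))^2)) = 1297576/23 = 56416.35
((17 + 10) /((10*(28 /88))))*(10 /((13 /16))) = 9504 /91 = 104.44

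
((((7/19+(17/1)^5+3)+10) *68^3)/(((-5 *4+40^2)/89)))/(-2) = -94368935168072/7505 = -12574141927.79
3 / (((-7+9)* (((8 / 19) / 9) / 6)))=1539 / 8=192.38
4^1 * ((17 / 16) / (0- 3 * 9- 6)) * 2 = -17 / 66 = -0.26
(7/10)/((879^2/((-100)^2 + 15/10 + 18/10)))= 700231/77264100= 0.01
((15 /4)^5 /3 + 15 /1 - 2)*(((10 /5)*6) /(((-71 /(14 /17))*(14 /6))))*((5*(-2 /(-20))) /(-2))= 2397933 /617984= 3.88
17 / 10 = 1.70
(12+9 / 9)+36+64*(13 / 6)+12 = 599 / 3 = 199.67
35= 35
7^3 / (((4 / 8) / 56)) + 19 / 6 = 230515 / 6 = 38419.17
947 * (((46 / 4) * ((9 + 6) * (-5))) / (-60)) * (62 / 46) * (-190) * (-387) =5396550525 / 4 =1349137631.25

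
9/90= 1/10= 0.10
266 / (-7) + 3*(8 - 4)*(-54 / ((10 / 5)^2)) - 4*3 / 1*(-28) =136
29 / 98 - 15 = -1441 / 98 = -14.70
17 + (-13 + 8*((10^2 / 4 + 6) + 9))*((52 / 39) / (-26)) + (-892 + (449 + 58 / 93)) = -533314 / 1209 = -441.12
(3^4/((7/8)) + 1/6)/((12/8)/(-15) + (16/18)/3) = 175275/371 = 472.44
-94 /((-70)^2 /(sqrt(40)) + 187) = -0.10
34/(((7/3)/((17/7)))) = 1734/49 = 35.39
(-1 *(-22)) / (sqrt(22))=4.69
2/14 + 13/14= 15/14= 1.07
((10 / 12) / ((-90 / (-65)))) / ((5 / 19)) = 2.29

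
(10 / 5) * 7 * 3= 42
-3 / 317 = -0.01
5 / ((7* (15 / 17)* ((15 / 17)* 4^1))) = 289 / 1260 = 0.23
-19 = -19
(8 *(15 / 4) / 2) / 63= 5 / 21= 0.24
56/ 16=7/ 2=3.50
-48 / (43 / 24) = -1152 / 43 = -26.79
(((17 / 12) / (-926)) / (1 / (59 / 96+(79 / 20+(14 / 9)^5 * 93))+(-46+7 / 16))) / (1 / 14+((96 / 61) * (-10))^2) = 4750316128770436 / 35048561949043256302371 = 0.00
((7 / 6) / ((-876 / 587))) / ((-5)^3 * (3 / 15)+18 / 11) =45199 / 1350792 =0.03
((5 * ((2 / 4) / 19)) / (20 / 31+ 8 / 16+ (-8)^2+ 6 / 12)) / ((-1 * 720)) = -31 / 11135520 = -0.00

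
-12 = -12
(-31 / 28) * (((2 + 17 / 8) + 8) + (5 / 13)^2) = -514383 / 37856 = -13.59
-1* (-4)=4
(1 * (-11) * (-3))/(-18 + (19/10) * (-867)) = -110/5551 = -0.02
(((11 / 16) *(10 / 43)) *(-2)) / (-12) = 55 / 2064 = 0.03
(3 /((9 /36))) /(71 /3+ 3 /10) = 360 /719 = 0.50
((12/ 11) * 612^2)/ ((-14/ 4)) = -8989056/ 77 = -116740.99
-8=-8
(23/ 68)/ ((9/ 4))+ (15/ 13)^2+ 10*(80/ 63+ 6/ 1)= 1491836/ 20111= 74.18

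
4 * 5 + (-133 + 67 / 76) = -8521 / 76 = -112.12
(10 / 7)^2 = 100 / 49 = 2.04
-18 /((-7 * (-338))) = -9 /1183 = -0.01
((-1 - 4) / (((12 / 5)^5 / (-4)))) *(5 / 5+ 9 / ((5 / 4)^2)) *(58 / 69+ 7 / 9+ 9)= 116081875 / 6438528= 18.03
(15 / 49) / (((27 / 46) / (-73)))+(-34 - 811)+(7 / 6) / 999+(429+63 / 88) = -5858741953 / 12923064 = -453.36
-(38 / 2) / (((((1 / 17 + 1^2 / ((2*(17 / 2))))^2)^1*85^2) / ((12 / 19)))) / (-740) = 3 / 18500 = 0.00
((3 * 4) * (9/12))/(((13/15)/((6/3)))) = 270/13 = 20.77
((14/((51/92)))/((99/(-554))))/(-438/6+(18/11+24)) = 713552/239139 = 2.98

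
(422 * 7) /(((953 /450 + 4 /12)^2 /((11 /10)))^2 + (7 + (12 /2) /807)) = 39427405219125000 /491686081751489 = 80.19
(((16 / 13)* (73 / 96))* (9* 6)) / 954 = 73 / 1378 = 0.05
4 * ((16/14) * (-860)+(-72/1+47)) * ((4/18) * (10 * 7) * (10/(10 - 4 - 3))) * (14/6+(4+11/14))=-843778000/567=-1488144.62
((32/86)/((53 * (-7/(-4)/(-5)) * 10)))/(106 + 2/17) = -136/7194803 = -0.00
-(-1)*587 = 587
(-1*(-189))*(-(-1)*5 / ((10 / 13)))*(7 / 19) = 17199 / 38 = 452.61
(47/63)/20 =47/1260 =0.04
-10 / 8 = -5 / 4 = -1.25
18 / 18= 1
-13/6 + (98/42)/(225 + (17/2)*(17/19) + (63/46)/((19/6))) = -878513/407350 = -2.16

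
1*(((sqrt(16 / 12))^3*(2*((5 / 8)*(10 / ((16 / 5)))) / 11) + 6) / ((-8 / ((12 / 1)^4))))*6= -93312-54000*sqrt(3) / 11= -101814.79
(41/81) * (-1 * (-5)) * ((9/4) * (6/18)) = 205/108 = 1.90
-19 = -19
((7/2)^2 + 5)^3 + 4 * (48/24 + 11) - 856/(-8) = 338685/64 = 5291.95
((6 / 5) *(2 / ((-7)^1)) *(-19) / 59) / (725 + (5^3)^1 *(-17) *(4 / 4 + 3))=-228 / 16055375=-0.00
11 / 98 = 0.11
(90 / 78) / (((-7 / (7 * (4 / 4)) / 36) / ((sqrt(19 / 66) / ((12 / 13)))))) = -15 * sqrt(1254) / 22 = -24.14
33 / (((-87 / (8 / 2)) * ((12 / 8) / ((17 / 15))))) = -1496 / 1305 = -1.15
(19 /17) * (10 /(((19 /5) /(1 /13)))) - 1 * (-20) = 4470 /221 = 20.23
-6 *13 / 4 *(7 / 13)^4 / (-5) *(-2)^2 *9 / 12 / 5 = 21609 / 109850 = 0.20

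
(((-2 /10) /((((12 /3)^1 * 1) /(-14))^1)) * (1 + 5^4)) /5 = 2191 /25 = 87.64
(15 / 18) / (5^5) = 1 / 3750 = 0.00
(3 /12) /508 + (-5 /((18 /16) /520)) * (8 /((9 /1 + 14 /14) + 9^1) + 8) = -6762495829 /347472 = -19461.99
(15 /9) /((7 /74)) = 370 /21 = 17.62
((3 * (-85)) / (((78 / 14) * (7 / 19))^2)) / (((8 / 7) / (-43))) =9236185 / 4056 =2277.17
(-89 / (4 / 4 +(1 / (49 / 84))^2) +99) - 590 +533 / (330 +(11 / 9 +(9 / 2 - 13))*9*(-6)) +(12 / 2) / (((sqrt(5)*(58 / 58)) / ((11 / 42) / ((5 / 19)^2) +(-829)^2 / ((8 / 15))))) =-71563783 / 139539 +5412038759*sqrt(5) / 3500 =3457111.87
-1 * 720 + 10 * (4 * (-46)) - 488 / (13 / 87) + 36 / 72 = -151459 / 26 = -5825.35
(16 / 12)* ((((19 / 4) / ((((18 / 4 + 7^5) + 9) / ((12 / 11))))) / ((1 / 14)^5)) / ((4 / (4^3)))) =1307987968 / 370051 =3534.62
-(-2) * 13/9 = 26/9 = 2.89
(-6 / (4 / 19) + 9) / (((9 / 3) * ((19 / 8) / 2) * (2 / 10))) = -520 / 19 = -27.37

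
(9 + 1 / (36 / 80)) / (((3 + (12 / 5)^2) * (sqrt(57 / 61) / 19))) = 2525 * sqrt(3477) / 5913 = 25.18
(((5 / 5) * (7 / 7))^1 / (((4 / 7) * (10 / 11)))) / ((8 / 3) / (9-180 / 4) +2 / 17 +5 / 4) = 35343 / 23750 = 1.49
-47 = -47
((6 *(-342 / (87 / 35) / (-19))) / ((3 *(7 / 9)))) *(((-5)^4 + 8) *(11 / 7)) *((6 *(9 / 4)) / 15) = 3384018 / 203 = 16670.04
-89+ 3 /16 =-1421 /16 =-88.81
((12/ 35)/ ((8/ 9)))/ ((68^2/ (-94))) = -1269/ 161840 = -0.01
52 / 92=13 / 23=0.57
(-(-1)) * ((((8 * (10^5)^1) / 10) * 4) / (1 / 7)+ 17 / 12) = 26880017 / 12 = 2240001.42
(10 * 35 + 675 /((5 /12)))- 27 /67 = 131963 /67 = 1969.60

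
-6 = -6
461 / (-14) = -461 / 14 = -32.93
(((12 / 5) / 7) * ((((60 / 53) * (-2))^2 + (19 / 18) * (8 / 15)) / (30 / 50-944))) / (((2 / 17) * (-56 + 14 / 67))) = 351053468 / 1114395707565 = 0.00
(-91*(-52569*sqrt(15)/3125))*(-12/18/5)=-3189186*sqrt(15)/15625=-790.51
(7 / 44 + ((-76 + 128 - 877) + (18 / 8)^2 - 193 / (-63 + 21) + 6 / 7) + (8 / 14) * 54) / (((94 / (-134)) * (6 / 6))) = 194011967 / 173712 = 1116.86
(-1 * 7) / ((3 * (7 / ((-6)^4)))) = -432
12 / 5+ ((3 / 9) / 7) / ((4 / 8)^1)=262 / 105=2.50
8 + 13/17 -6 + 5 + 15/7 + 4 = 1655/119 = 13.91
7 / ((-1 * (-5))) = 1.40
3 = 3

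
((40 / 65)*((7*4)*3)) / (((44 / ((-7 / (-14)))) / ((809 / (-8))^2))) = 13744101 / 2288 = 6007.04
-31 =-31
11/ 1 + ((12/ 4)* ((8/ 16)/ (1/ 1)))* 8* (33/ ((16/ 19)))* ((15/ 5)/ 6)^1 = 1969/ 8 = 246.12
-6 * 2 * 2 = -24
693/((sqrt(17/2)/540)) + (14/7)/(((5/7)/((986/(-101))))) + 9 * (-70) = -331954/505 + 374220 * sqrt(34)/17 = 127699.07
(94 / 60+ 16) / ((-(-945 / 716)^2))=-135084856 / 13395375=-10.08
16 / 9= 1.78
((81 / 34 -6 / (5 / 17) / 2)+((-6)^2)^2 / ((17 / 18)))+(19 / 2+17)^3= 13582349 / 680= 19974.04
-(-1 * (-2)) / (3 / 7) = -14 / 3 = -4.67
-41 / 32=-1.28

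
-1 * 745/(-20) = 149/4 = 37.25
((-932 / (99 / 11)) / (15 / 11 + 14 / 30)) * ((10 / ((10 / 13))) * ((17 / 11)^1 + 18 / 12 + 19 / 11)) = -530075 / 151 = -3510.43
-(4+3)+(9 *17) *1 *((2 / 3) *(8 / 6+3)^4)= 970885 / 27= 35958.70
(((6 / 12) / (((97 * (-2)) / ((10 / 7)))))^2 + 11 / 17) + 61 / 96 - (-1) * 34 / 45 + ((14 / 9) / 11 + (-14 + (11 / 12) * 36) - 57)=-494120965791 / 13794346720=-35.82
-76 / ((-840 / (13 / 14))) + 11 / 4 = 2.83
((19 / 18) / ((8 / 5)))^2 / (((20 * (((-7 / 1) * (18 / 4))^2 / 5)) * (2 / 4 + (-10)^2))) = 9025 / 8271268992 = 0.00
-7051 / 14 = -503.64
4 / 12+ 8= 25 / 3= 8.33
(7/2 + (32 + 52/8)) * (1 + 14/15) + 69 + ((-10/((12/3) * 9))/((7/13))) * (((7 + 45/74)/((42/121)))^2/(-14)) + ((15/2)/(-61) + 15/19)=16645329919060939/98744756080320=168.57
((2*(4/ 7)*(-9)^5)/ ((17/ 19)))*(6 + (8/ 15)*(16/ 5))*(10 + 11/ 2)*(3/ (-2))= 2365030548/ 175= 13514460.27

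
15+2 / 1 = 17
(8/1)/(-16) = -1/2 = -0.50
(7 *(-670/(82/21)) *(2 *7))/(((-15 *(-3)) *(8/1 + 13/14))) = -643468/15375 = -41.85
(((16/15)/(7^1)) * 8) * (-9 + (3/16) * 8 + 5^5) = 79808/21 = 3800.38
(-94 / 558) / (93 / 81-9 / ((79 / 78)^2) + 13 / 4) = 3519924 / 91424363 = 0.04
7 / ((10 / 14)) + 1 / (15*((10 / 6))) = 246 / 25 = 9.84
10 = 10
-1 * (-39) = 39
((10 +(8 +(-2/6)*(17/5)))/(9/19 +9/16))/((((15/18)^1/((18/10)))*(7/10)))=307648/6125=50.23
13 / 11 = 1.18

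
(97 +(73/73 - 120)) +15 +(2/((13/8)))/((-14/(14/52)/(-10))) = -1143/169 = -6.76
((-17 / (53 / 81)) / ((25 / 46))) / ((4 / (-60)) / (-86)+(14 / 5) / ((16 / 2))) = -32684472 / 239825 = -136.28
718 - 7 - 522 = 189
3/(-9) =-1/3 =-0.33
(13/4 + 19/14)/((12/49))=18.81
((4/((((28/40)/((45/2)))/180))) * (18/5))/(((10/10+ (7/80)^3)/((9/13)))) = 298598400000/5180357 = 57640.51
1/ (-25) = -1/ 25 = -0.04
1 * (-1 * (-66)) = 66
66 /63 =22 /21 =1.05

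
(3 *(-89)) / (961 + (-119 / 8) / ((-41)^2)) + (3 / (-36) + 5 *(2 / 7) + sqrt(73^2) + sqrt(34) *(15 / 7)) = 15 *sqrt(34) / 7 + 26801692487 / 361855452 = 86.56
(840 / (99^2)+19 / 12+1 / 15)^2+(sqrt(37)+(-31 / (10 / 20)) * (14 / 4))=-913579430279 / 4269315600+sqrt(37)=-207.90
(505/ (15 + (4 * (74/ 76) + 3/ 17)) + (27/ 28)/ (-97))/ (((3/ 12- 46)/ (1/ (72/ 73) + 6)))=-1597437715/ 393646176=-4.06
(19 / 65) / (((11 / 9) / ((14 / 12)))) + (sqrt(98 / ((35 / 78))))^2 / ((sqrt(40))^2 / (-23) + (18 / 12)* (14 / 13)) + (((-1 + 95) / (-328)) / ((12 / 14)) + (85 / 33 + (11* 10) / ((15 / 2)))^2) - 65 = -263325706799 / 171809352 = -1532.66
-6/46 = -3/23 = -0.13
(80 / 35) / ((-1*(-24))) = 2 / 21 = 0.10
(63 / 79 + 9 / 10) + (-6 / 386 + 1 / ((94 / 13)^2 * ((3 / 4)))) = 1.71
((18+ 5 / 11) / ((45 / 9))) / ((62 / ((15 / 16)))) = 609 / 10912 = 0.06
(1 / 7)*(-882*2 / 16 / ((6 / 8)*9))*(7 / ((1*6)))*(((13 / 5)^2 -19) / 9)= 833 / 225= 3.70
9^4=6561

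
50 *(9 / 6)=75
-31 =-31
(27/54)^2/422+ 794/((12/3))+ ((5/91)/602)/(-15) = 27533624093/138708024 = 198.50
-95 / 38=-5 / 2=-2.50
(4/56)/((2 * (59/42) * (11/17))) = 51/1298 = 0.04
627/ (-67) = -627/ 67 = -9.36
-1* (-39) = 39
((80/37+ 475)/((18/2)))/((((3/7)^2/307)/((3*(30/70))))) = 12646865/111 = 113935.72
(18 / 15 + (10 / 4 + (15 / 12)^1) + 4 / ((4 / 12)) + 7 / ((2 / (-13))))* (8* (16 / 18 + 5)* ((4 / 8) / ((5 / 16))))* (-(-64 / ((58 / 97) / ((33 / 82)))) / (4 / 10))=-4133199488 / 17835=-231746.54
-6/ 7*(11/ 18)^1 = -11/ 21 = -0.52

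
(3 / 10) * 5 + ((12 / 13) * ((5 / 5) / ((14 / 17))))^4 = 422211315 / 137149922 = 3.08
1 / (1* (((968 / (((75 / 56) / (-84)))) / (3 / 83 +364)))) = -755375 / 125979392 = -0.01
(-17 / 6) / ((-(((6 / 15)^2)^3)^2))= 4150390625 / 24576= 168879.83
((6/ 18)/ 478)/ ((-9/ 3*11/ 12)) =-2/ 7887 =-0.00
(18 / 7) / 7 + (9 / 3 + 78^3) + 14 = 23253899 / 49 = 474569.37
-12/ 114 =-2/ 19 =-0.11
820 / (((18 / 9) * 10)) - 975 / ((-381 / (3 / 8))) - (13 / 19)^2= 15218087 / 366776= 41.49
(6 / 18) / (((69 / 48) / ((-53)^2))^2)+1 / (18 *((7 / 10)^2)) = 296934607442 / 233289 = 1272818.72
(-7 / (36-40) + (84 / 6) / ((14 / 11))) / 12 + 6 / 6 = 33 / 16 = 2.06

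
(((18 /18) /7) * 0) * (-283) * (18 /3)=0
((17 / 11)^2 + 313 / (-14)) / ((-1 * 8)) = 2.50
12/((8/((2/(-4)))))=-3/4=-0.75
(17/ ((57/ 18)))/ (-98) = -51/ 931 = -0.05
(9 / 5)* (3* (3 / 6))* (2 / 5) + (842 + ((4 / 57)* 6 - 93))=356488 / 475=750.50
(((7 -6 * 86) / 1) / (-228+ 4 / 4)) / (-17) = -509 / 3859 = -0.13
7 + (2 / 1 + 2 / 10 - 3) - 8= -9 / 5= -1.80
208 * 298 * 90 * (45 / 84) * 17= 355633200 / 7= 50804742.86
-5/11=-0.45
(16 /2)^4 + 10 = 4106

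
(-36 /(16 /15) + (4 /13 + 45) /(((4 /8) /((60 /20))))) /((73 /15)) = 185715 /3796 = 48.92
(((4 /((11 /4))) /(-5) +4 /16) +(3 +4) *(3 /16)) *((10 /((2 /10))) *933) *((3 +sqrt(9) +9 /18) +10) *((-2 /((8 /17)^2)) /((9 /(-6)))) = 1508619015 /256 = 5893043.03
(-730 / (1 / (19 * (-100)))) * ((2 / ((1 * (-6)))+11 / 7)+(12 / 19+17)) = 549617000 / 21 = 26172238.10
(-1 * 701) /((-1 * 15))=701 /15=46.73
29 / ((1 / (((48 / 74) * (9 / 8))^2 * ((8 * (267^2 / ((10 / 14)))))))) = 84398761944 / 6845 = 12329987.14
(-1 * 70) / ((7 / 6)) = -60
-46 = -46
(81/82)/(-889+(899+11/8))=324/3731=0.09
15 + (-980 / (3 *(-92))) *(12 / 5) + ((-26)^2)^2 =10510989 / 23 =456999.52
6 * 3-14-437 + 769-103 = 233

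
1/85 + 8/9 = 689/765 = 0.90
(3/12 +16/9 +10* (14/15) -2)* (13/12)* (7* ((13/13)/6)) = 30667/2592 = 11.83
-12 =-12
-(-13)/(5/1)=13/5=2.60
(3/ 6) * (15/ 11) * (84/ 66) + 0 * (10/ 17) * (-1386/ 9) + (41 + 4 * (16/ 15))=83734/ 1815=46.13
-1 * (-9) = 9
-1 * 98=-98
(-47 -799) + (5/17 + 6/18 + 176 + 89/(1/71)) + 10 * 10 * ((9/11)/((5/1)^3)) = 15849041/2805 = 5650.28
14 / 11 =1.27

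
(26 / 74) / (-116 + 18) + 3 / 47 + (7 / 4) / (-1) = -575943 / 340844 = -1.69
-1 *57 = -57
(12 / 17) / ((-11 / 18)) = -216 / 187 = -1.16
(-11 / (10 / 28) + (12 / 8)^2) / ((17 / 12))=-1713 / 85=-20.15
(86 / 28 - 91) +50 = -531 / 14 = -37.93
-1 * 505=-505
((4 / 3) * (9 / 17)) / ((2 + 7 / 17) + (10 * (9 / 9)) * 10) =12 / 1741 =0.01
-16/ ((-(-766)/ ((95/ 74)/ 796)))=-95/ 2820029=-0.00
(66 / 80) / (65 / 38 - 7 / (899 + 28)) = 581229 / 1199780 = 0.48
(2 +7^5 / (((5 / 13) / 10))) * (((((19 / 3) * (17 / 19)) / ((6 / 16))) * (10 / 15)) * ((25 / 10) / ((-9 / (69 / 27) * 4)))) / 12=-427151860 / 6561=-65104.69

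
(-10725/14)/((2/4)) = -10725/7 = -1532.14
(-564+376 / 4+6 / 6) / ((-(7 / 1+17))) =19.54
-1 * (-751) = 751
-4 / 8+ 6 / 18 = -1 / 6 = -0.17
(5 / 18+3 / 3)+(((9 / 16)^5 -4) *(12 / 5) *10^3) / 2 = -4731.15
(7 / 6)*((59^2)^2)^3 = 12454381927676729018167 / 6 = 2075730321279454836361.17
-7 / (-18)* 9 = 7 / 2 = 3.50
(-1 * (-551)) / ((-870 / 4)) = -38 / 15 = -2.53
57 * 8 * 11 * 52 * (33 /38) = 226512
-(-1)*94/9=94/9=10.44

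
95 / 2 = 47.50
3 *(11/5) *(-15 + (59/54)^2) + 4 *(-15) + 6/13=-150.66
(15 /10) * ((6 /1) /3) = 3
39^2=1521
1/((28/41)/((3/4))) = 123/112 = 1.10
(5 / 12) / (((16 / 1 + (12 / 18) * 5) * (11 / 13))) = 65 / 2552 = 0.03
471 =471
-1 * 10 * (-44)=440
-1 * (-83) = 83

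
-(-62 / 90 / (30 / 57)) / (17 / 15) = 589 / 510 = 1.15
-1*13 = -13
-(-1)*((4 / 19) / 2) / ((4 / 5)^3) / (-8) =-0.03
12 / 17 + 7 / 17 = 19 / 17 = 1.12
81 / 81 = 1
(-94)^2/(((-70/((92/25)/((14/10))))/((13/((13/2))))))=-812912/1225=-663.60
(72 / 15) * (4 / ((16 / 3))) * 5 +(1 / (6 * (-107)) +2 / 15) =19401 / 1070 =18.13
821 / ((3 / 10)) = 8210 / 3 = 2736.67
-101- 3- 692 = -796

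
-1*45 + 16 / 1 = -29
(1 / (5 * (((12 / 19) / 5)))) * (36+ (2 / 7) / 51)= 122113 / 2142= 57.01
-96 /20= -24 /5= -4.80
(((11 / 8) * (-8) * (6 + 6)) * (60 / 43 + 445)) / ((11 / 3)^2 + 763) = -5700915 / 75121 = -75.89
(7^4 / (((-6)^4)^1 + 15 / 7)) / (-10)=-16807 / 90870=-0.18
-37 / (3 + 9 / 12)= -148 / 15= -9.87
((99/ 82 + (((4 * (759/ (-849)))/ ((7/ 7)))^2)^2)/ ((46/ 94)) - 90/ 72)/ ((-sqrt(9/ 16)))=-8114144961734399/ 18145907368509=-447.16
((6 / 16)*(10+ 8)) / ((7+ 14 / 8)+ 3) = 27 / 47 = 0.57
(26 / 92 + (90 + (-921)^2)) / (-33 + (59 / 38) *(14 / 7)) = -28377.28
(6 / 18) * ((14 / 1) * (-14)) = -196 / 3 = -65.33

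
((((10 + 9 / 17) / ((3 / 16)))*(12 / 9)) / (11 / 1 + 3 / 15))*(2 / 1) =13.37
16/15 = 1.07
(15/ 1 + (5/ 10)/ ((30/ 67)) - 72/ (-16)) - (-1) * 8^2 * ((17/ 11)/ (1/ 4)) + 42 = 302447/ 660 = 458.25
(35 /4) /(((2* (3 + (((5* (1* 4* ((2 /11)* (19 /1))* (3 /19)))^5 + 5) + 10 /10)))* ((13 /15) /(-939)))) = -8821568525 /287555949304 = -0.03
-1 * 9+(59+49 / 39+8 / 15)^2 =140175091 / 38025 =3686.39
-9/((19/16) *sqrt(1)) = -144/19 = -7.58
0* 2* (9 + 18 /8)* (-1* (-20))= 0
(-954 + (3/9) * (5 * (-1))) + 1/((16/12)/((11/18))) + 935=-485/24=-20.21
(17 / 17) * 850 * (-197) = -167450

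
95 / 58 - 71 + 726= 38085 / 58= 656.64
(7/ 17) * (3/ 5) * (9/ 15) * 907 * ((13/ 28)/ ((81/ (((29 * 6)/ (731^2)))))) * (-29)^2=287570699/ 1362620550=0.21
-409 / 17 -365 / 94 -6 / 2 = -49445 / 1598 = -30.94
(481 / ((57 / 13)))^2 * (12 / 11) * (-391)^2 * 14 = 334748314652024 / 11913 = 28099413636.53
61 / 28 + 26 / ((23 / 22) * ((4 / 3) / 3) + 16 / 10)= 14.77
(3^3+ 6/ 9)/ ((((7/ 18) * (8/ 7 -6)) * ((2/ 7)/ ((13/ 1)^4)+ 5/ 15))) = -149345469/ 3398861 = -43.94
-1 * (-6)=6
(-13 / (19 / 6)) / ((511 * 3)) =-26 / 9709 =-0.00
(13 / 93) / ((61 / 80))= 1040 / 5673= 0.18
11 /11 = 1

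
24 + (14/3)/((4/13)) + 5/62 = 3650/93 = 39.25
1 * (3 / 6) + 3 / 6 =1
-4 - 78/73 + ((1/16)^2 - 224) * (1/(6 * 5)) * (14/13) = -3674821/280320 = -13.11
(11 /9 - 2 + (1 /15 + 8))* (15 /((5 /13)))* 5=4264 /3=1421.33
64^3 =262144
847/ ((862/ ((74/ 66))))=2849/ 2586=1.10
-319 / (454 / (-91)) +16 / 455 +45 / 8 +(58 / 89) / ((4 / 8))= 5214208309 / 73538920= 70.90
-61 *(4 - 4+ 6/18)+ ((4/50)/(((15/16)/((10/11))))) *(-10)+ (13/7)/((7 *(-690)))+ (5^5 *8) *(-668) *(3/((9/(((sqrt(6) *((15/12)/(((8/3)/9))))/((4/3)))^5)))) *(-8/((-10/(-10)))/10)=-1570165/74382+ 3411873017384765625 *sqrt(6)/67108864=124534189080.39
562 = 562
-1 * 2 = -2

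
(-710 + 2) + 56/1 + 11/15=-9769/15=-651.27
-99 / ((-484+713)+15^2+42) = -99 / 496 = -0.20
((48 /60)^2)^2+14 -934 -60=-612244 /625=-979.59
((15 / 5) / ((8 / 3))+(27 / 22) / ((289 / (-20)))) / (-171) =-2939 / 483208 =-0.01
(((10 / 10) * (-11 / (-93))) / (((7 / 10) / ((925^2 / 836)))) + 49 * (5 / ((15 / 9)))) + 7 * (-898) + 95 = -145238347 / 24738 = -5871.06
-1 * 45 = -45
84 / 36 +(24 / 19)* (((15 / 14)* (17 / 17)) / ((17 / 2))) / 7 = 111869 / 47481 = 2.36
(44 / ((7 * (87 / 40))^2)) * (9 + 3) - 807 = -99485389 / 123627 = -804.72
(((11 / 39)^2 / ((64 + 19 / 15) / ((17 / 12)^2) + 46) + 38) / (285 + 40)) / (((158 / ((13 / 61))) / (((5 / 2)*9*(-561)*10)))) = -3679066903281 / 184809401764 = -19.91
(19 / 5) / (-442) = -19 / 2210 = -0.01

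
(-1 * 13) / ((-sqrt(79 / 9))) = 4.39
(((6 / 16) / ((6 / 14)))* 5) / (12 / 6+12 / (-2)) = -35 / 32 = -1.09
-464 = -464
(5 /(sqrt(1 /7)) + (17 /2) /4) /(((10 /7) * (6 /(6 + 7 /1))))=1547 /480 + 91 * sqrt(7) /12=23.29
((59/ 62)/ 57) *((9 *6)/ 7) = 531/ 4123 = 0.13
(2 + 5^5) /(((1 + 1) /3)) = 9381 /2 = 4690.50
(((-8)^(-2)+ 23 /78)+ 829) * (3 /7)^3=18629631 /285376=65.28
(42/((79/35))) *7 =10290/79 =130.25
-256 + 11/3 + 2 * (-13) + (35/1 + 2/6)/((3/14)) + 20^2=2579/9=286.56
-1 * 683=-683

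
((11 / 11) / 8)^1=1 / 8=0.12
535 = 535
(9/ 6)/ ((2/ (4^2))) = 12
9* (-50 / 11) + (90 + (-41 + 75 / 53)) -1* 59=-28855 / 583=-49.49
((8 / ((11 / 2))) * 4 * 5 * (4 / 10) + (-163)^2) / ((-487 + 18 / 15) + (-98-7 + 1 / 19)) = -27776765 / 617331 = -44.99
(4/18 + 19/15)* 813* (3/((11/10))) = 36314/11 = 3301.27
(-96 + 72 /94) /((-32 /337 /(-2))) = -2005.87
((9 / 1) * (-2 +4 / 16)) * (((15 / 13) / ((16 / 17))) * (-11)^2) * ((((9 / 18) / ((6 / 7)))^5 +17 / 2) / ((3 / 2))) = -153484628605 / 11501568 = -13344.67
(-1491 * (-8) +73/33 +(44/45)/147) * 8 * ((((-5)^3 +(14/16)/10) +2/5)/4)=-1235309671087/415800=-2970922.73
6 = 6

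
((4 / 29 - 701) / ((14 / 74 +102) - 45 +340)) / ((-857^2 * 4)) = 752025 / 1252041650464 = 0.00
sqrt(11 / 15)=sqrt(165) / 15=0.86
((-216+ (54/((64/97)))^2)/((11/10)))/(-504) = -11.69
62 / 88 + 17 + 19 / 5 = 4731 / 220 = 21.50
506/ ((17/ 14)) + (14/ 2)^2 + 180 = 10977/ 17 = 645.71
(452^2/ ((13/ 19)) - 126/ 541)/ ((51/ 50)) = 292743.06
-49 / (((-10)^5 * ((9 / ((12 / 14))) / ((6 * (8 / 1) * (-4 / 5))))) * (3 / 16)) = -448 / 46875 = -0.01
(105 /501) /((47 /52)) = 1820 /7849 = 0.23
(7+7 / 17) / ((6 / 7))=147 / 17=8.65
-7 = -7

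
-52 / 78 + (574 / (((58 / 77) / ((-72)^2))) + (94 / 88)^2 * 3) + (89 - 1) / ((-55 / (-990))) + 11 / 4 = 665639266265 / 168432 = 3951976.26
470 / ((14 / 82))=19270 / 7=2752.86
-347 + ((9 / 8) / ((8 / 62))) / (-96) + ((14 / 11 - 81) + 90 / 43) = -424.73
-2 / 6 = -1 / 3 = -0.33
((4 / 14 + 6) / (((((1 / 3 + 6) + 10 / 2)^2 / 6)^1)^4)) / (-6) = -1948617 / 390642416696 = -0.00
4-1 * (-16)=20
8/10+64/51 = 524/255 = 2.05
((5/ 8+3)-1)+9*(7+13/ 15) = 2937/ 40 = 73.42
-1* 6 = -6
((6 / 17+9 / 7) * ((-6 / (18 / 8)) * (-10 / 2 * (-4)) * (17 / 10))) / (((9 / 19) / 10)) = -197600 / 63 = -3136.51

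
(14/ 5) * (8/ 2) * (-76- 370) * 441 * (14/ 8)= -19275228/ 5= -3855045.60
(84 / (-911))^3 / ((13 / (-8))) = 4741632 / 9828754403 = 0.00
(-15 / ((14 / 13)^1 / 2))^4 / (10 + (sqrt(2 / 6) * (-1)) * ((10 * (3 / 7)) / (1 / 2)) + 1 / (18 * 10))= 936943605000000 * sqrt(3) / 41179362007 + 468732064612500 / 5882766001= 119087.77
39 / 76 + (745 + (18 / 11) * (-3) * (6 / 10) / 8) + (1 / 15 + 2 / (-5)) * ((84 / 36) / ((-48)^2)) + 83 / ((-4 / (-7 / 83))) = 16184549549 / 21669120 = 746.89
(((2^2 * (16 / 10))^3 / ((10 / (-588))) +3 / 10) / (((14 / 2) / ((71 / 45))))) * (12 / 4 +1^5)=-303993742 / 21875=-13896.86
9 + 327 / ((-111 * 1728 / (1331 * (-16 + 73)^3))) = -995075549 / 2368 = -420217.71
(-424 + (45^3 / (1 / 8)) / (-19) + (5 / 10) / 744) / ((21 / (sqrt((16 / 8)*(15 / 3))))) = -1096739309*sqrt(10) / 593712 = -5841.54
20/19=1.05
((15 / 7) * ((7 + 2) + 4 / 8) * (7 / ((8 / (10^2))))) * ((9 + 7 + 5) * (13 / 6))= 81046.88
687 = 687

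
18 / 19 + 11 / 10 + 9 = 2099 / 190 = 11.05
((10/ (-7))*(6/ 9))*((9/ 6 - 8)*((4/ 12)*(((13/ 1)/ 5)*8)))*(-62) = -167648/ 63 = -2661.08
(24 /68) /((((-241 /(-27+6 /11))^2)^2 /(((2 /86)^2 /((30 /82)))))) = 588011484402 /7762377290447131165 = 0.00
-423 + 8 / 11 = -4645 / 11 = -422.27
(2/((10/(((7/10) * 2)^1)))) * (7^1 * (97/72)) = 4753/1800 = 2.64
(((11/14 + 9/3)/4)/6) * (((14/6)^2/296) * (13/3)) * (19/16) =91637/6137856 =0.01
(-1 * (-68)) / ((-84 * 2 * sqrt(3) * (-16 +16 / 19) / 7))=323 * sqrt(3) / 5184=0.11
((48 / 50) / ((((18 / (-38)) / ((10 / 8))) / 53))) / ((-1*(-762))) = -1007 / 5715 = -0.18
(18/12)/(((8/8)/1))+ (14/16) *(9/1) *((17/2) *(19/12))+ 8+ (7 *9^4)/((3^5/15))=188831/64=2950.48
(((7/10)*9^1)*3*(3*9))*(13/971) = 66339/9710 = 6.83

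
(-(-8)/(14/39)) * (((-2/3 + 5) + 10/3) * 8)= 1366.86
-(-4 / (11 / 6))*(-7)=-168 / 11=-15.27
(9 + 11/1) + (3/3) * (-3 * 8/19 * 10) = 140/19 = 7.37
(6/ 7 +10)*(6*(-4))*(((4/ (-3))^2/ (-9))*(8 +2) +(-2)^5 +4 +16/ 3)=1213568/ 189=6420.99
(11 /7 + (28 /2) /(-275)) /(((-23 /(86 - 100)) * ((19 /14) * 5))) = 81956 /600875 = 0.14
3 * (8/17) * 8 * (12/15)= 768/85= 9.04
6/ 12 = 1/ 2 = 0.50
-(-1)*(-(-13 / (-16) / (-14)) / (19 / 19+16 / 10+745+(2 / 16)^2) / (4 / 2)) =65 / 1674659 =0.00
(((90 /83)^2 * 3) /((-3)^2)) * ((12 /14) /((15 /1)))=1080 /48223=0.02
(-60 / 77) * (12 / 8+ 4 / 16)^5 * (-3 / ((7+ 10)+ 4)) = 5145 / 2816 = 1.83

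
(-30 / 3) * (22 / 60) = -11 / 3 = -3.67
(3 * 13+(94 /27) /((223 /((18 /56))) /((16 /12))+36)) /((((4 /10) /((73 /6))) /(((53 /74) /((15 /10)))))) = 11334486985 /20007972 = 566.50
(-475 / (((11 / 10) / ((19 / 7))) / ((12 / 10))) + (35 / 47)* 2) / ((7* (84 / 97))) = -231.78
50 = 50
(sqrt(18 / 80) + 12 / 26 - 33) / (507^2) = -47 / 371293 + sqrt(10) / 1713660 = -0.00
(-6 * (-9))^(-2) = 1/2916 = 0.00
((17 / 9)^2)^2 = 12.73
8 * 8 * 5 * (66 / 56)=2640 / 7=377.14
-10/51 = -0.20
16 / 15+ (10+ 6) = 256 / 15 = 17.07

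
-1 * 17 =-17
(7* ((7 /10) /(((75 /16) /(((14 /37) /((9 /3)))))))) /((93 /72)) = 43904 /430125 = 0.10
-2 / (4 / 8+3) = -4 / 7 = -0.57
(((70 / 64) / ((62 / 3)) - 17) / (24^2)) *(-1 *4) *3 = 33623 / 95232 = 0.35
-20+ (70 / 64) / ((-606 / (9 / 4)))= -20.00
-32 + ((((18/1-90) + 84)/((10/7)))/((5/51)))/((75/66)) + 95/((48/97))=7061327/30000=235.38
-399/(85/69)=-27531/85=-323.89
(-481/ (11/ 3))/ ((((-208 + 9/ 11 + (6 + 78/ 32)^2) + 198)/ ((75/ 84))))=-2308800/ 1222333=-1.89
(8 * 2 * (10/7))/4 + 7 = 89/7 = 12.71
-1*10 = -10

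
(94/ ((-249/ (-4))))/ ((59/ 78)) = 9776/ 4897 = 2.00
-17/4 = -4.25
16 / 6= 8 / 3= 2.67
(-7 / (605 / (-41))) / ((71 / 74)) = 21238 / 42955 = 0.49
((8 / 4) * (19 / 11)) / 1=38 / 11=3.45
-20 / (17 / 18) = -360 / 17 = -21.18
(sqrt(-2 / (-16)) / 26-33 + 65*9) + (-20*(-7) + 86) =sqrt(2) / 104 + 778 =778.01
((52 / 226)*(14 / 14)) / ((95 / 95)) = 26 / 113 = 0.23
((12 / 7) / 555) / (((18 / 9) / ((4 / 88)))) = 0.00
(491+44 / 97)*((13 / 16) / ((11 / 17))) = 10535291 / 17072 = 617.11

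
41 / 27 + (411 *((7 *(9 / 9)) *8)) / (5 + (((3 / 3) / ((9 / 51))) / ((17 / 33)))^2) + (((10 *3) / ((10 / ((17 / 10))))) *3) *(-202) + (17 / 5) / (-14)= -5493583 / 1890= -2906.66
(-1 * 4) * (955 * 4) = -15280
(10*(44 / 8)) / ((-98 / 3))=-1.68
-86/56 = -43/28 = -1.54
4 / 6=2 / 3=0.67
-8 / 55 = -0.15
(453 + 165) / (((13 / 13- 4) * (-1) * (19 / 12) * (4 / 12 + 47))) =2.75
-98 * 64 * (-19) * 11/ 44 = 29792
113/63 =1.79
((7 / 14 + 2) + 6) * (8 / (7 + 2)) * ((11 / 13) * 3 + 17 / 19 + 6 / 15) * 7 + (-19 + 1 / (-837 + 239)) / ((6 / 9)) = 19796137 / 113620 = 174.23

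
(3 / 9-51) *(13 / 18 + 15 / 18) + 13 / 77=-163505 / 2079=-78.65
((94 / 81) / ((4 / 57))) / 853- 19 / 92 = -396511 / 2118852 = -0.19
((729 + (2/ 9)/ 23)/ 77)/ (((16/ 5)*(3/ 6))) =5.92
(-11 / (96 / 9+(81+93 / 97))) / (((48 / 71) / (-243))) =18408951 / 431264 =42.69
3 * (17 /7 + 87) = 1878 /7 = 268.29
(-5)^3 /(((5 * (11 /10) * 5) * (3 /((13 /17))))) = -650 /561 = -1.16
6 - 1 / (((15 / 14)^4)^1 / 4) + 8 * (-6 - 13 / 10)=-2806414 / 50625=-55.44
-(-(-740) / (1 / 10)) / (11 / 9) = -66600 / 11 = -6054.55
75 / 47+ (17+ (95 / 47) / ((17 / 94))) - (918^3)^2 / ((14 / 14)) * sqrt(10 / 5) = 23788 / 799 - 598488882256079424 * sqrt(2) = -846391094216061887.33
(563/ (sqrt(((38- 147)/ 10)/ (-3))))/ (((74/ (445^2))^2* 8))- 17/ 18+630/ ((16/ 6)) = 8471/ 36+22077426051875* sqrt(3270)/ 4775072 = 264388631.70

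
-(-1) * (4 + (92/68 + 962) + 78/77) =968.37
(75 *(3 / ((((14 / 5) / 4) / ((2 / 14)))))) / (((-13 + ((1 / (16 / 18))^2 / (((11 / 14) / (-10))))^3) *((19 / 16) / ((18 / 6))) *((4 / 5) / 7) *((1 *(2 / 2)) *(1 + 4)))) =-147197952000 / 3039901993079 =-0.05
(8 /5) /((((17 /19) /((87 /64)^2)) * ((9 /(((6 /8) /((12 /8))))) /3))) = 47937 /87040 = 0.55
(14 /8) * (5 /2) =35 /8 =4.38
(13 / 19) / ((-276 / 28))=-0.07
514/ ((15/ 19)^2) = 185554/ 225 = 824.68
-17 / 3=-5.67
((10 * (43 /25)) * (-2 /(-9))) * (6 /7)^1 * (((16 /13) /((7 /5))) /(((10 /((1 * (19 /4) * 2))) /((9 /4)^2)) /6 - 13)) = -8470656 /38131457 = -0.22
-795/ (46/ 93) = -73935/ 46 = -1607.28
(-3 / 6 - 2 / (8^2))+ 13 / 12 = 53 / 96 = 0.55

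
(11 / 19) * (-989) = -572.58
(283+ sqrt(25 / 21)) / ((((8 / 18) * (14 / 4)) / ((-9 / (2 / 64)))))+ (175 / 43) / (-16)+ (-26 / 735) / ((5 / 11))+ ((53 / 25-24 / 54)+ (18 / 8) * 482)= -51511.59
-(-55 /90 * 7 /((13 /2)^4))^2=-379456 /66074188401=-0.00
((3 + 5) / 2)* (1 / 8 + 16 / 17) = 145 / 34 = 4.26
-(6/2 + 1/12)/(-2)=37/24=1.54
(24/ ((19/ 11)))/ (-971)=-264/ 18449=-0.01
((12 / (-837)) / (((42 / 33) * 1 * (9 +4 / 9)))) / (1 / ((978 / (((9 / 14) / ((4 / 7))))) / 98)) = -28688 / 2711415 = -0.01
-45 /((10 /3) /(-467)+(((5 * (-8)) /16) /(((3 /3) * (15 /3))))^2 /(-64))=16139520 /3961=4074.61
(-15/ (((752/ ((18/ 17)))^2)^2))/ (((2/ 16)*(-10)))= 19683/ 417337176884224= 0.00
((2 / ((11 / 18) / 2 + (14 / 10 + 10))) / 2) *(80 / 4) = 3600 / 2107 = 1.71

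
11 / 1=11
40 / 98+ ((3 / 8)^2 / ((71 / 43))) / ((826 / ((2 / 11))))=58983829 / 144503744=0.41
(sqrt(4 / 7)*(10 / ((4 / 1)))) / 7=5*sqrt(7) / 49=0.27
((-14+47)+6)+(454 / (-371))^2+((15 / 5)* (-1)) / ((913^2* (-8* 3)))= 37171275869121 / 917866165832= 40.50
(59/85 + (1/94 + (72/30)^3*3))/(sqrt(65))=8424807*sqrt(65)/12983750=5.23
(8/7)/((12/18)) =12/7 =1.71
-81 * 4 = -324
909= 909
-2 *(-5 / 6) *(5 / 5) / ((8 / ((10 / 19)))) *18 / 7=75 / 266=0.28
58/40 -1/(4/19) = -33/10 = -3.30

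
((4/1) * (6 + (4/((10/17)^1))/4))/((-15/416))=-64064/75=-854.19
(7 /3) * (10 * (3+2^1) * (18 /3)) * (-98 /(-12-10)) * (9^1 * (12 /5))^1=740880 /11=67352.73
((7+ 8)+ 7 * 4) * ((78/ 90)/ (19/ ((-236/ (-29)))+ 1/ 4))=65962/ 4575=14.42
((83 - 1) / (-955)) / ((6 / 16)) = -656 / 2865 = -0.23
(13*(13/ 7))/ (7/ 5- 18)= -845/ 581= -1.45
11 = 11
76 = 76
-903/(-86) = 21/2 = 10.50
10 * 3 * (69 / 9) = 230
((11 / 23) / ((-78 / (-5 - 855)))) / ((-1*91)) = -0.06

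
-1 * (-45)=45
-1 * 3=-3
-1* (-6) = 6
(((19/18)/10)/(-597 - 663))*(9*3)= -19/8400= -0.00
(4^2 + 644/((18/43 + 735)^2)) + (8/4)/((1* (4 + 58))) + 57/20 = 11707903676923/620008759980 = 18.88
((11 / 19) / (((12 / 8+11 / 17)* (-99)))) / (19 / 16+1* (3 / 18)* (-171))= 0.00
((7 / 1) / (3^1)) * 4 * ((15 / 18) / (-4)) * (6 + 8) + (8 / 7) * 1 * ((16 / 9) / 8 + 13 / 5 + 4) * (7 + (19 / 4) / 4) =2563 / 70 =36.61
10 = 10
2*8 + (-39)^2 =1537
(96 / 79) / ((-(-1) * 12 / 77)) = 616 / 79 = 7.80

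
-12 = -12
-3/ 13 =-0.23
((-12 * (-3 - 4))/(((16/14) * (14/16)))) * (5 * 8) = 3360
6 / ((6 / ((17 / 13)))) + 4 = 69 / 13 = 5.31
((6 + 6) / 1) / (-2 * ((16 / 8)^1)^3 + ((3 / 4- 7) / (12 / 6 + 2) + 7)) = -192 / 169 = -1.14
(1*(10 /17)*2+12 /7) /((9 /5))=1720 /1071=1.61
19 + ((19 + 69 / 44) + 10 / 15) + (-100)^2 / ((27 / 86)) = 37887799 / 1188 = 31892.09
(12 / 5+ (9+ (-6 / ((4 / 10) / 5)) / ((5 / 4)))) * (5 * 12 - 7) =-12879 / 5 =-2575.80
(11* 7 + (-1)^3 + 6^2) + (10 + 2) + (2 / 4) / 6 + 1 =1501 / 12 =125.08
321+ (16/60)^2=72241/225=321.07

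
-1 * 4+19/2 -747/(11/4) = -5855/22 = -266.14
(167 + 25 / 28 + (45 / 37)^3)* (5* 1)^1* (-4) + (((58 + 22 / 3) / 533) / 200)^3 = -614963907528897751951421 / 181200176538278625000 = -3393.84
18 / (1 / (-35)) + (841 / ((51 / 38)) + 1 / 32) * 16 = 958447 / 102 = 9396.54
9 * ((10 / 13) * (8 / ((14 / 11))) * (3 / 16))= 1485 / 182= 8.16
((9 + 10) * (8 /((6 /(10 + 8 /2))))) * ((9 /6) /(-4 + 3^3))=532 /23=23.13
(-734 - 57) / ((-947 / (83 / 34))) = 65653 / 32198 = 2.04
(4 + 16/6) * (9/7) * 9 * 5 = 2700/7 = 385.71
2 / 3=0.67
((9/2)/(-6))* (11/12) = -11/16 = -0.69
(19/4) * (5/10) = 19/8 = 2.38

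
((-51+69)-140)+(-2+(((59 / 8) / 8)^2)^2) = -2068257423 / 16777216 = -123.28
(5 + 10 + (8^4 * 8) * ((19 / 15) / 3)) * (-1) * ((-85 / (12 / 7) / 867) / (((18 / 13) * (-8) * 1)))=-56717297 / 793152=-71.51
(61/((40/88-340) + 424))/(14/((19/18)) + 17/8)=101992/2172931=0.05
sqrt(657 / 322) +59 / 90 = 59 / 90 +3 * sqrt(23506) / 322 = 2.08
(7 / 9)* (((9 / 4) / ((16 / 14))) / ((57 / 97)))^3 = 6573983619 / 224755712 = 29.25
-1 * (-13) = 13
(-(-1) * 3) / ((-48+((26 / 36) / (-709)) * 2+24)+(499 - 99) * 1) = 19143 / 2399243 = 0.01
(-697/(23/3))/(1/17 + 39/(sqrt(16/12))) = 142188/30330169 - 47135322 * sqrt(3)/30330169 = -2.69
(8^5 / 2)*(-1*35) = -573440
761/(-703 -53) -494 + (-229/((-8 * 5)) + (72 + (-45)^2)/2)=4227691/7560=559.22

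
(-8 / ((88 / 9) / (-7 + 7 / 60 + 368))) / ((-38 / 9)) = 585009 / 8360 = 69.98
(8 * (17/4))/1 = 34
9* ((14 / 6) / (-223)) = -21 / 223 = -0.09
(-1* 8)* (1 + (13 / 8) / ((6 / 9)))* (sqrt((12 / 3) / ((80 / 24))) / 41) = -11* sqrt(30) / 82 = -0.73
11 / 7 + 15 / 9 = 68 / 21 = 3.24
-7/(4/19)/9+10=227/36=6.31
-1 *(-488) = 488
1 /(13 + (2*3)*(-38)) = -1 /215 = -0.00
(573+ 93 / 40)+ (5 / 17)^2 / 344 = 71495669 / 124270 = 575.33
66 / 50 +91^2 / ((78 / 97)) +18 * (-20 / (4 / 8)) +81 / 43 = 61799839 / 6450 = 9581.37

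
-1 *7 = -7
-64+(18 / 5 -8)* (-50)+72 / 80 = 156.90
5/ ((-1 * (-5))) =1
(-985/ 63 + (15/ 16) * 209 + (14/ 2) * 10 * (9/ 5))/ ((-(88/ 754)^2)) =-43882755137/ 1951488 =-22486.82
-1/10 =-0.10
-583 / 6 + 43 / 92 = -26689 / 276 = -96.70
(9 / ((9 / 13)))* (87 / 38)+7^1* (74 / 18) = 20021 / 342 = 58.54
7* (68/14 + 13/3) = 193/3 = 64.33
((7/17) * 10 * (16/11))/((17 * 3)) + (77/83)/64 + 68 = 3451600781/50660544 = 68.13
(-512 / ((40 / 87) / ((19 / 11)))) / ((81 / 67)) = -2362688 / 1485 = -1591.04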